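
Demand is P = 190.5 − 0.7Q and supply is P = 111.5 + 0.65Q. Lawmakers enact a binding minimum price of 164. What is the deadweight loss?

288.15

Competitive equilibrium: 190.5 − 0.7Q = 111.5 + 0.65Q → Q* = 58.5185, P* = 149.537.
At the floor P = 164, quantity demanded = (190.5 − 164)/0.7 = 37.8571.
Sellers' marginal cost at Q' = 37.8571: 111.5 + 0.65·37.8571 = 136.1071.
ΔQ = 58.5185 − 37.8571 = 20.6614; wedge = 164 − 136.1071 = 27.8929.
Welfare loss = ½ × 20.6614 × 27.8929 = 288.15.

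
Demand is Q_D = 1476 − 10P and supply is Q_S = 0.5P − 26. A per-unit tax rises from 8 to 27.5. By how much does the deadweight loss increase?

164.82

In inverse form: demand P = 147.6 − 0.1Q, supply P = 52 + 2Q.
Competitive equilibrium: 147.6 − 0.1Q = 52 + 2Q → Q* = 45.5238, P* = 143.0476.
For a per-unit tax t: ΔQ = t/2.1, so DWL = ½·t·(t/2.1) = t²/4.2.
At t = 8: DWL = 15.238. At t = 27.5: DWL = 180.06.
Increase = 180.06 − 15.238 = 164.82.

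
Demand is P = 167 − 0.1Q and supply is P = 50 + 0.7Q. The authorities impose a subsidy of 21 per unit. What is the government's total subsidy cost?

Competitive equilibrium: 167 − 0.1Q = 50 + 0.7Q → Q* = 146.25, P* = 152.375.
The subsidy lowers effective supply by 21: P = 29 + 0.7Q.
New quantity: 167 − 0.1Q = 29 + 0.7Q → Q' = 172.5.
Total subsidy cost = 21 × 172.5 = 3622.50.

3622.50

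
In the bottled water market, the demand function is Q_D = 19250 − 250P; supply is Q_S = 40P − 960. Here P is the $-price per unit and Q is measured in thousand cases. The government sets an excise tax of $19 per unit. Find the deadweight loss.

$6224.14 thousand

In inverse form: demand P = 77 − 0.004Q, supply P = 24 + 0.025Q.
Competitive equilibrium: 77 − 0.004Q = 24 + 0.025Q → Q* = 1827.5862, P* = 69.6897.
With the tax, the buyer price exceeds the seller price by 19: (77 − 0.004Q) − (24 + 0.025Q) = 19 → Q' = 1172.4138.
ΔQ = 1827.5862 − 1172.4138 = 655.1724; the wedge equals the tax, 19.
Welfare loss = ½ × 655.1724 × 19 = $6224.14 thousand.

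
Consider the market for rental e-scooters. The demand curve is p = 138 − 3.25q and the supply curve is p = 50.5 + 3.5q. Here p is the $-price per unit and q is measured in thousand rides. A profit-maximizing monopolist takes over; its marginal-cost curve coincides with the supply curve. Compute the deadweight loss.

Competitive equilibrium: 138 − 3.25q = 50.5 + 3.5q → q* = 12.963, p* = 95.8704.
Marginal revenue: MR = 138 − 6.5q. Set MR = MC: 138 − 6.5q = 50.5 + 3.5q → q_m = 8.75.
Price p_m = 138 − 3.25·8.75 = 109.5625; MC(q_m) = 50.5 + 3.5·8.75 = 81.125.
Competitive q* = 12.963, so Δq = 4.213; wedge = 109.5625 − 81.125 = 28.4375.
The triangle = ½ × 4.213 × 28.4375 = $59.90 thousand.

$59.90 thousand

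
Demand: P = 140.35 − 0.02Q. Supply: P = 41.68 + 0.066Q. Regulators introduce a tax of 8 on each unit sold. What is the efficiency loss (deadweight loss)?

Competitive equilibrium: 140.35 − 0.02Q = 41.68 + 0.066Q → Q* = 1147.3256, P* = 117.4035.
With the tax, the buyer price exceeds the seller price by 8: (140.35 − 0.02Q) − (41.68 + 0.066Q) = 8 → Q' = 1054.3023.
ΔQ = 1147.3256 − 1054.3023 = 93.0233; the wedge equals the tax, 8.
The triangle = ½ × 93.0233 × 8 = 372.09.

372.09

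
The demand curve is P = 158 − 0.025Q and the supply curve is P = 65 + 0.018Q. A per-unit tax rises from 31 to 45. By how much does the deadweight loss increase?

12372.09

Competitive equilibrium: 158 − 0.025Q = 65 + 0.018Q → Q* = 2162.7907, P* = 103.9302.
For a per-unit tax t: ΔQ = t/0.043, so DWL = ½·t·(t/0.043) = t²/0.086.
At t = 31: DWL = 11174.419. At t = 45: DWL = 23546.512.
Increase = 23546.512 − 11174.419 = 12372.09.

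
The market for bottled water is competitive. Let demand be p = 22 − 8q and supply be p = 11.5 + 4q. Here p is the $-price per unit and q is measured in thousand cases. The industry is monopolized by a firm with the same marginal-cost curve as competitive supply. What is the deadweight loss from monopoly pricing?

$0.735 thousand

Competitive equilibrium: 22 − 8q = 11.5 + 4q → q* = 0.875, p* = 15.
Marginal revenue: MR = 22 − 16q. Set MR = MC: 22 − 16q = 11.5 + 4q → q_m = 0.525.
Price p_m = 22 − 8·0.525 = 17.8; MC(q_m) = 11.5 + 4·0.525 = 13.6.
Competitive q* = 0.875, so Δq = 0.35; wedge = 17.8 − 13.6 = 4.2.
Welfare loss = ½ × 0.35 × 4.2 = $0.735 thousand.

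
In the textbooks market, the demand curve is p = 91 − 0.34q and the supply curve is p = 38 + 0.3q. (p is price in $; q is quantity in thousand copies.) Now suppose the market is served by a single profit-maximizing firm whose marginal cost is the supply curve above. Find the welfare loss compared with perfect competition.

$264.15 thousand

Competitive equilibrium: 91 − 0.34q = 38 + 0.3q → q* = 82.8125, p* = 62.8438.
Marginal revenue: MR = 91 − 0.68q. Set MR = MC: 91 − 0.68q = 38 + 0.3q → q_m = 54.0816.
Price p_m = 91 − 0.34·54.0816 = 72.6123; MC(q_m) = 38 + 0.3·54.0816 = 54.2245.
Competitive q* = 82.8125, so Δq = 28.7309; wedge = 72.6123 − 54.2245 = 18.3878.
The triangle = ½ × 28.7309 × 18.3878 = $264.15 thousand.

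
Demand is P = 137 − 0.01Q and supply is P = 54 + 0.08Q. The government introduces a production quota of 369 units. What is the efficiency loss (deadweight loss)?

13772.47

Competitive equilibrium: 137 − 0.01Q = 54 + 0.08Q → Q* = 922.2222, P* = 127.7778.
At Q = 369: demand price = 137 − 0.01·369 = 133.31; supply price = 54 + 0.08·369 = 83.52.
ΔQ = 922.2222 − 369 = 553.2222; wedge = 133.31 − 83.52 = 49.79.
Deadweight loss = ½ × 553.2222 × 49.79 = 13772.47.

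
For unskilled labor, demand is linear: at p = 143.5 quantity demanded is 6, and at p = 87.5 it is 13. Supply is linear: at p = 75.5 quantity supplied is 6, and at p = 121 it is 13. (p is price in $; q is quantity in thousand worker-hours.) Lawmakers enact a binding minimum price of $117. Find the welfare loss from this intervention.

Demand slope = (87.5 − 143.5)/(13 − 6) = −8, so p = 191.5 − 8q.
Supply slope = (121 − 75.5)/(13 − 6) = 6.5, so p = 36.5 + 6.5q.
Competitive equilibrium: 191.5 − 8q = 36.5 + 6.5q → q* = 10.6897, p* = 105.9828.
At the floor p = 117, quantity demanded = (191.5 − 117)/8 = 9.3125.
Sellers' marginal cost at q' = 9.3125: 36.5 + 6.5·9.3125 = 97.0313.
Δq = 10.6897 − 9.3125 = 1.3772; wedge = 117 − 97.0313 = 19.9687.
DWL = ½ × 1.3772 × 19.9687 = $13.75 thousand.

$13.75 thousand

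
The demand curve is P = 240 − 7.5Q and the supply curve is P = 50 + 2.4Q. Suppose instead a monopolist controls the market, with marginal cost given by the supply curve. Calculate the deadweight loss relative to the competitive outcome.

338.74

Competitive equilibrium: 240 − 7.5Q = 50 + 2.4Q → Q* = 19.1919, P* = 96.0606.
Marginal revenue: MR = 240 − 15Q. Set MR = MC: 240 − 15Q = 50 + 2.4Q → Q_m = 10.9195.
Price P_m = 240 − 7.5·10.9195 = 158.1038; MC(Q_m) = 50 + 2.4·10.9195 = 76.2068.
Competitive Q* = 19.1919, so ΔQ = 8.2724; wedge = 158.1038 − 76.2068 = 81.897.
Deadweight loss = ½ × 8.2724 × 81.897 = 338.74.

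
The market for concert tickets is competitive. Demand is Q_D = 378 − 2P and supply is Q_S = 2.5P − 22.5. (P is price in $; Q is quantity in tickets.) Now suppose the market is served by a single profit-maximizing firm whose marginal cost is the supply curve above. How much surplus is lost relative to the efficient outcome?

In inverse form: demand P = 189 − 0.5Q, supply P = 9 + 0.4Q.
Competitive equilibrium: 189 − 0.5Q = 9 + 0.4Q → Q* = 200, P* = 89.
Marginal revenue: MR = 189 − Q. Set MR = MC: 189 − Q = 9 + 0.4Q → Q_m = 128.5714.
Price P_m = 189 − 0.5·128.5714 = 124.7143; MC(Q_m) = 9 + 0.4·128.5714 = 60.4286.
Competitive Q* = 200, so ΔQ = 71.4286; wedge = 124.7143 − 60.4286 = 64.2857.
The triangle = ½ × 71.4286 × 64.2857 = $2295.92.

$2295.92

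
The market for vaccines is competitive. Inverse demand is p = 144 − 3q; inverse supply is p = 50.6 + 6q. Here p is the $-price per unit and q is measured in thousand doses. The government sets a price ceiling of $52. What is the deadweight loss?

Competitive equilibrium: 144 − 3q = 50.6 + 6q → q* = 10.37778, p* = 112.86667.
At the ceiling p = 52, quantity supplied = (52 − 50.6)/6 = 0.23333.
Willingness to pay at q' = 0.23333: 144 − 3·0.23333 = 143.30001.
Δq = 10.37778 − 0.23333 = 10.14445; wedge = 143.30001 − 52 = 91.30001.
DWL = ½ × 10.14445 × 91.30001 = $463.09 thousand.

$463.09 thousand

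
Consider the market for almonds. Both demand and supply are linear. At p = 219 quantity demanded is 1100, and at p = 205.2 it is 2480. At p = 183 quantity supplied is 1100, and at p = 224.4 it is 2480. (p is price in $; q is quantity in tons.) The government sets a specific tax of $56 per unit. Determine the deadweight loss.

Demand slope = (205.2 − 219)/(2480 − 1100) = −0.01, so p = 230 − 0.01q.
Supply slope = (224.4 − 183)/(2480 − 1100) = 0.03, so p = 150 + 0.03q.
Competitive equilibrium: 230 − 0.01q = 150 + 0.03q → q* = 2000, p* = 210.
With the tax, the buyer price exceeds the seller price by 56: (230 − 0.01q) − (150 + 0.03q) = 56 → q' = 600.
Δq = 2000 − 600 = 1400; the wedge equals the tax, 56.
DWL = ½ × 1400 × 56 = $39200.

$39200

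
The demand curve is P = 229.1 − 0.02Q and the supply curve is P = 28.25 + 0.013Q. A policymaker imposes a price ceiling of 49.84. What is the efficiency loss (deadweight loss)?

323167.12

Competitive equilibrium: 229.1 − 0.02Q = 28.25 + 0.013Q → Q* = 6086.363636, P* = 107.372727.
At the ceiling P = 49.84, quantity supplied = (49.84 − 28.25)/0.013 = 1660.769231.
Willingness to pay at Q' = 1660.769231: 229.1 − 0.02·1660.769231 = 195.884615.
ΔQ = 6086.363636 − 1660.769231 = 4425.594405; wedge = 195.884615 − 49.84 = 146.044615.
Deadweight loss = ½ × 4425.594405 × 146.044615 = 323167.12.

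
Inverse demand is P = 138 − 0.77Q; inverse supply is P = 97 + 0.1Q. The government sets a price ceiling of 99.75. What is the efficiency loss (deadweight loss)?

167.56

Competitive equilibrium: 138 − 0.77Q = 97 + 0.1Q → Q* = 47.1264, P* = 101.7126.
At the ceiling P = 99.75, quantity supplied = (99.75 − 97)/0.1 = 27.5.
Willingness to pay at Q' = 27.5: 138 − 0.77·27.5 = 116.825.
ΔQ = 47.1264 − 27.5 = 19.6264; wedge = 116.825 − 99.75 = 17.075.
Welfare loss = ½ × 19.6264 × 17.075 = 167.56.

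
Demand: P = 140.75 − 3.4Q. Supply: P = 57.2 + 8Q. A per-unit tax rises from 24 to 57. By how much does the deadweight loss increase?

Competitive equilibrium: 140.75 − 3.4Q = 57.2 + 8Q → Q* = 7.3289, P* = 115.8316.
For a per-unit tax t: ΔQ = t/11.4, so DWL = ½·t·(t/11.4) = t²/22.8.
At t = 24: DWL = 25.263. At t = 57: DWL = 142.5.
Increase = 142.5 − 25.263 = 117.24.

117.24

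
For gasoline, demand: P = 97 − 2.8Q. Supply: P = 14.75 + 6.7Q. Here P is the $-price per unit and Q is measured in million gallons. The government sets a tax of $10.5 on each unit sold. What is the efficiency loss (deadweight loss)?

Competitive equilibrium: 97 − 2.8Q = 14.75 + 6.7Q → Q* = 8.6579, P* = 72.7579.
With the tax, the buyer price exceeds the seller price by 10.5: (97 − 2.8Q) − (14.75 + 6.7Q) = 10.5 → Q' = 7.5526.
ΔQ = 8.6579 − 7.5526 = 1.1053; the wedge equals the tax, 10.5.
Welfare loss = ½ × 1.1053 × 10.5 = $5.80 million.

$5.80 million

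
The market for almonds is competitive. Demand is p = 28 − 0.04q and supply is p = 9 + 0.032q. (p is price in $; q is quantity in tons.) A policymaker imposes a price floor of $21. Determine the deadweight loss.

Competitive equilibrium: 28 − 0.04q = 9 + 0.032q → q* = 263.8889, p* = 17.4444.
At the floor p = 21, quantity demanded = (28 − 21)/0.04 = 175.
Sellers' marginal cost at q' = 175: 9 + 0.032·175 = 14.6.
Δq = 263.8889 − 175 = 88.8889; wedge = 21 − 14.6 = 6.4.
Welfare loss = ½ × 88.8889 × 6.4 = $284.44.

$284.44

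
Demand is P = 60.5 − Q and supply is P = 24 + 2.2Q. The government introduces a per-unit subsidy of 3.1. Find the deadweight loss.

Competitive equilibrium: 60.5 − Q = 24 + 2.2Q → Q* = 11.4063, P* = 49.0938.
The subsidy lowers effective supply by 3.1: P = 20.9 + 2.2Q.
New quantity: 60.5 − Q = 20.9 + 2.2Q → Q' = 12.375.
Overproduction ΔQ = 12.375 − 11.4063 = 0.9687; wedge = subsidy = 3.1.
DWL = ½ × 0.9687 × 3.1 = 1.50.

1.50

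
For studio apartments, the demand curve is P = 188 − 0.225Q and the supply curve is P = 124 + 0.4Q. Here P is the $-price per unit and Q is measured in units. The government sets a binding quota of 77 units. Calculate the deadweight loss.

Competitive equilibrium: 188 − 0.225Q = 124 + 0.4Q → Q* = 102.4, P* = 164.96.
At Q = 77: demand price = 188 − 0.225·77 = 170.675; supply price = 124 + 0.4·77 = 154.8.
ΔQ = 102.4 − 77 = 25.4; wedge = 170.675 − 154.8 = 15.875.
Welfare loss = ½ × 25.4 × 15.875 = $201.61.

$201.61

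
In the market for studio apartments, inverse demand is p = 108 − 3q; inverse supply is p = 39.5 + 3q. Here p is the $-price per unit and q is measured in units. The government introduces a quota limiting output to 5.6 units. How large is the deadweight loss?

$101.50

Competitive equilibrium: 108 − 3q = 39.5 + 3q → q* = 11.4167, p* = 73.75.
At q = 5.6: demand price = 108 − 3·5.6 = 91.2; supply price = 39.5 + 3·5.6 = 56.3.
Δq = 11.4167 − 5.6 = 5.8167; wedge = 91.2 − 56.3 = 34.9.
Welfare loss = ½ × 5.8167 × 34.9 = $101.50.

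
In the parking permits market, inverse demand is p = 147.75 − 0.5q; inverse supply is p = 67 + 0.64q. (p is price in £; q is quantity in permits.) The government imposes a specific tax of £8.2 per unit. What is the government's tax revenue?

£521.85

Competitive equilibrium: 147.75 − 0.5q = 67 + 0.64q → q* = 70.8333, p* = 112.3333.
With the tax, the buyer price exceeds the seller price by 8.2: (147.75 − 0.5q) − (67 + 0.64q) = 8.2 → q' = 63.6404.
Tax revenue = 8.2 × 63.6404 = £521.85.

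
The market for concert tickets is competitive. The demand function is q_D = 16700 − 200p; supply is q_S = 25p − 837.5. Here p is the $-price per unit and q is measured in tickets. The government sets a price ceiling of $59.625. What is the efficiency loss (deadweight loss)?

$4719.40

In inverse form: demand p = 83.5 − 0.005q, supply p = 33.5 + 0.04q.
Competitive equilibrium: 83.5 − 0.005q = 33.5 + 0.04q → q* = 1111.11111, p* = 77.94444.
At the ceiling p = 59.625, quantity supplied = (59.625 − 33.5)/0.04 = 653.125.
Willingness to pay at q' = 653.125: 83.5 − 0.005·653.125 = 80.23438.
Δq = 1111.11111 − 653.125 = 457.98611; wedge = 80.23438 − 59.625 = 20.60938.
Welfare loss = ½ × 457.98611 × 20.60938 = $4719.40.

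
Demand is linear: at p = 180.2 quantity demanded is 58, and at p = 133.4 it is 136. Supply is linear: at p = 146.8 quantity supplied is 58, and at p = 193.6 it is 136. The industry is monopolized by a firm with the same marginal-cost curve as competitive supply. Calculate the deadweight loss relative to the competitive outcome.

491.16

Demand slope = (133.4 − 180.2)/(136 − 58) = −0.6, so p = 215 − 0.6q.
Supply slope = (193.6 − 146.8)/(136 − 58) = 0.6, so p = 112 + 0.6q.
Competitive equilibrium: 215 − 0.6q = 112 + 0.6q → q* = 85.8333, p* = 163.5.
Marginal revenue: MR = 215 − 1.2q. Set MR = MC: 215 − 1.2q = 112 + 0.6q → q_m = 57.2222.
Price p_m = 215 − 0.6·57.2222 = 180.6667; MC(q_m) = 112 + 0.6·57.2222 = 146.3333.
Competitive q* = 85.8333, so Δq = 28.6111; wedge = 180.6667 − 146.3333 = 34.3334.
Welfare loss = ½ × 28.6111 × 34.3334 = 491.16.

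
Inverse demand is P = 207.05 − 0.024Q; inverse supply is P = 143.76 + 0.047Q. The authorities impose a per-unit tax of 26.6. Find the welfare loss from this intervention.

Competitive equilibrium: 207.05 − 0.024Q = 143.76 + 0.047Q → Q* = 891.4085, P* = 185.6562.
With the tax, the buyer price exceeds the seller price by 26.6: (207.05 − 0.024Q) − (143.76 + 0.047Q) = 26.6 → Q' = 516.7606.
ΔQ = 891.4085 − 516.7606 = 374.6479; the wedge equals the tax, 26.6.
Deadweight loss = ½ × 374.6479 × 26.6 = 4982.82.

4982.82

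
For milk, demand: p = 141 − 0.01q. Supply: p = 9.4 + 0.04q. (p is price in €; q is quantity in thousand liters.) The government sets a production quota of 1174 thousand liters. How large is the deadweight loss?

Competitive equilibrium: 141 − 0.01q = 9.4 + 0.04q → q* = 2632, p* = 114.68.
At q = 1174: demand price = 141 − 0.01·1174 = 129.26; supply price = 9.4 + 0.04·1174 = 56.36.
Δq = 2632 − 1174 = 1458; wedge = 129.26 − 56.36 = 72.9.
DWL = ½ × 1458 × 72.9 = €53144.10 thousand.

€53144.10 thousand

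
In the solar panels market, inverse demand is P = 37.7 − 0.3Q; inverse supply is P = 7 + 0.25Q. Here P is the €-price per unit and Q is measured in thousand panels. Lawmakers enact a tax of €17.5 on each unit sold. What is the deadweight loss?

Competitive equilibrium: 37.7 − 0.3Q = 7 + 0.25Q → Q* = 55.8182, P* = 20.9545.
With the tax, the buyer price exceeds the seller price by 17.5: (37.7 − 0.3Q) − (7 + 0.25Q) = 17.5 → Q' = 24.
ΔQ = 55.8182 − 24 = 31.8182; the wedge equals the tax, 17.5.
Welfare loss = ½ × 31.8182 × 17.5 = €278.41 thousand.

€278.41 thousand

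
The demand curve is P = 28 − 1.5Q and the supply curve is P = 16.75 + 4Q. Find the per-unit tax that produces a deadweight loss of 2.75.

5.5

Competitive equilibrium: 28 − 1.5Q = 16.75 + 4Q → Q* = 2.0455, P* = 24.9318.
A tax t gives ΔQ = t/5.5 and wedge t, so DWL = t²/11.
t²/11 = 2.75 → t² = 30.25 → t = 5.5.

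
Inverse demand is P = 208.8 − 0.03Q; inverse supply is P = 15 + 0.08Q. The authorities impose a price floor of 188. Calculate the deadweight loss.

Competitive equilibrium: 208.8 − 0.03Q = 15 + 0.08Q → Q* = 1761.81818, P* = 155.94545.
At the floor P = 188, quantity demanded = (208.8 − 188)/0.03 = 693.33333.
Sellers' marginal cost at Q' = 693.33333: 15 + 0.08·693.33333 = 70.46667.
ΔQ = 1761.81818 − 693.33333 = 1068.48485; wedge = 188 − 70.46667 = 117.53333.
The triangle = ½ × 1068.48485 × 117.53333 = 62791.29.

62791.29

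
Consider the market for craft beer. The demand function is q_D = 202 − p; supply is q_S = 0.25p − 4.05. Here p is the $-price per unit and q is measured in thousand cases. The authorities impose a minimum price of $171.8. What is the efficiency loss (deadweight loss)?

$121.104 thousand

In inverse form: demand p = 202 − q, supply p = 16.2 + 4q.
Competitive equilibrium: 202 − q = 16.2 + 4q → q* = 37.16, p* = 164.84.
At the floor p = 171.8, quantity demanded = (202 − 171.8)/1 = 30.2.
Sellers' marginal cost at q' = 30.2: 16.2 + 4·30.2 = 137.
Δq = 37.16 − 30.2 = 6.96; wedge = 171.8 − 137 = 34.8.
The triangle = ½ × 6.96 × 34.8 = $121.104 thousand.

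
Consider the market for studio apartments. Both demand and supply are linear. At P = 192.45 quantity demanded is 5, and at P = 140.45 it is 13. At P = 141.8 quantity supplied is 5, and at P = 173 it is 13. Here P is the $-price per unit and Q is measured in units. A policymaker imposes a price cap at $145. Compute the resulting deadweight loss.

$85.28

Demand slope = (140.45 − 192.45)/(13 − 5) = −6.5, so P = 224.95 − 6.5Q.
Supply slope = (173 − 141.8)/(13 − 5) = 3.9, so P = 122.3 + 3.9Q.
Competitive equilibrium: 224.95 − 6.5Q = 122.3 + 3.9Q → Q* = 9.8702, P* = 160.7938.
At the ceiling P = 145, quantity supplied = (145 − 122.3)/3.9 = 5.8205.
Willingness to pay at Q' = 5.8205: 224.95 − 6.5·5.8205 = 187.1168.
ΔQ = 9.8702 − 5.8205 = 4.0497; wedge = 187.1168 − 145 = 42.1168.
Welfare loss = ½ × 4.0497 × 42.1168 = $85.28.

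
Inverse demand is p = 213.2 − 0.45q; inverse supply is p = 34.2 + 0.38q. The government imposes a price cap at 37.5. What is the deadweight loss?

17778.63

Competitive equilibrium: 213.2 − 0.45q = 34.2 + 0.38q → q* = 215.66265, p* = 116.15181.
At the ceiling p = 37.5, quantity supplied = (37.5 − 34.2)/0.38 = 8.68421.
Willingness to pay at q' = 8.68421: 213.2 − 0.45·8.68421 = 209.29211.
Δq = 215.66265 − 8.68421 = 206.97844; wedge = 209.29211 − 37.5 = 171.79211.
Welfare loss = ½ × 206.97844 × 171.79211 = 17778.63.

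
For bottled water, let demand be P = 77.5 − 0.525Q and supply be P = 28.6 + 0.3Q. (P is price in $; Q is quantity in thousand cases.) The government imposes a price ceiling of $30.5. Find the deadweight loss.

$1156.06 thousand

Competitive equilibrium: 77.5 − 0.525Q = 28.6 + 0.3Q → Q* = 59.2727, P* = 46.3818.
At the ceiling P = 30.5, quantity supplied = (30.5 − 28.6)/0.3 = 6.3333.
Willingness to pay at Q' = 6.3333: 77.5 − 0.525·6.3333 = 74.175.
ΔQ = 59.2727 − 6.3333 = 52.9394; wedge = 74.175 − 30.5 = 43.675.
Deadweight loss = ½ × 52.9394 × 43.675 = $1156.06 thousand.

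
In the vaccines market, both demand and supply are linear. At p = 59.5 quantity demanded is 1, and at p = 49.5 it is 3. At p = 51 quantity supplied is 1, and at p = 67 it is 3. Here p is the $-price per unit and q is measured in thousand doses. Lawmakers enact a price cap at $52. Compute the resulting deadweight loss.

Demand slope = (49.5 − 59.5)/(3 − 1) = −5, so p = 64.5 − 5q.
Supply slope = (67 − 51)/(3 − 1) = 8, so p = 43 + 8q.
Competitive equilibrium: 64.5 − 5q = 43 + 8q → q* = 1.6538, p* = 56.2308.
At the ceiling p = 52, quantity supplied = (52 − 43)/8 = 1.125.
Willingness to pay at q' = 1.125: 64.5 − 5·1.125 = 58.875.
Δq = 1.6538 − 1.125 = 0.5288; wedge = 58.875 − 52 = 6.875.
The triangle = ½ × 0.5288 × 6.875 = $1.82 thousand.

$1.82 thousand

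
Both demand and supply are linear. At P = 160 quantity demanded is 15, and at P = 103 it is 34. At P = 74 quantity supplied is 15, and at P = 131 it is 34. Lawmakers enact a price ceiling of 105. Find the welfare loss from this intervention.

48

Demand slope = (103 − 160)/(34 − 15) = −3, so P = 205 − 3Q.
Supply slope = (131 − 74)/(34 − 15) = 3, so P = 29 + 3Q.
Competitive equilibrium: 205 − 3Q = 29 + 3Q → Q* = 29.3333, P* = 117.
At the ceiling P = 105, quantity supplied = (105 − 29)/3 = 25.3333.
Willingness to pay at Q' = 25.3333: 205 − 3·25.3333 = 129.0001.
ΔQ = 29.3333 − 25.3333 = 4; wedge = 129.0001 − 105 = 24.0001.
The triangle = ½ × 4 × 24.0001 = 48.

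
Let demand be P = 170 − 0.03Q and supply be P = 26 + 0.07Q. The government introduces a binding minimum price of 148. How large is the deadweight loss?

Competitive equilibrium: 170 − 0.03Q = 26 + 0.07Q → Q* = 1440, P* = 126.8.
At the floor P = 148, quantity demanded = (170 − 148)/0.03 = 733.33333.
Sellers' marginal cost at Q' = 733.33333: 26 + 0.07·733.33333 = 77.33333.
ΔQ = 1440 − 733.33333 = 706.66667; wedge = 148 − 77.33333 = 70.66667.
The triangle = ½ × 706.66667 × 70.66667 = 24968.89.

24968.89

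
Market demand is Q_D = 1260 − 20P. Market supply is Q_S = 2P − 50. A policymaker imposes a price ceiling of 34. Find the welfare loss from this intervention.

717.83

In inverse form: demand P = 63 − 0.05Q, supply P = 25 + 0.5Q.
Competitive equilibrium: 63 − 0.05Q = 25 + 0.5Q → Q* = 69.0909, P* = 59.5455.
At the ceiling P = 34, quantity supplied = (34 − 25)/0.5 = 18.
Willingness to pay at Q' = 18: 63 − 0.05·18 = 62.1.
ΔQ = 69.0909 − 18 = 51.0909; wedge = 62.1 − 34 = 28.1.
Welfare loss = ½ × 51.0909 × 28.1 = 717.83.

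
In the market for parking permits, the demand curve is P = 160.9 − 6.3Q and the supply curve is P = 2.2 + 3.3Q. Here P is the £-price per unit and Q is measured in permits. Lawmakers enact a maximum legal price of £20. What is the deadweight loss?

Competitive equilibrium: 160.9 − 6.3Q = 2.2 + 3.3Q → Q* = 16.53125, P* = 56.75313.
At the ceiling P = 20, quantity supplied = (20 − 2.2)/3.3 = 5.39394.
Willingness to pay at Q' = 5.39394: 160.9 − 6.3·5.39394 = 126.91818.
ΔQ = 16.53125 − 5.39394 = 11.13731; wedge = 126.91818 − 20 = 106.91818.
DWL = ½ × 11.13731 × 106.91818 = £595.39.

£595.39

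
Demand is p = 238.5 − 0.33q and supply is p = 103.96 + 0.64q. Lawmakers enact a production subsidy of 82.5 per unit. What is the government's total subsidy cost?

18459.59

Competitive equilibrium: 238.5 − 0.33q = 103.96 + 0.64q → q* = 138.701, p* = 192.7287.
The subsidy lowers effective supply by 82.5: p = 21.46 + 0.64q.
New quantity: 238.5 − 0.33q = 21.46 + 0.64q → q' = 223.7526.
Total subsidy cost = 82.5 × 223.7526 = 18459.59.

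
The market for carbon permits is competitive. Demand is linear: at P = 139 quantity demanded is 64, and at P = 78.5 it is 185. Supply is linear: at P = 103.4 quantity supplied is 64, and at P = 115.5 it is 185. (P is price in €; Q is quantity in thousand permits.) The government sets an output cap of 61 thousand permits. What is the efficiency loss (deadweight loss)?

€1165.63 thousand

Demand slope = (78.5 − 139)/(185 − 64) = −0.5, so P = 171 − 0.5Q.
Supply slope = (115.5 − 103.4)/(185 − 64) = 0.1, so P = 97 + 0.1Q.
Competitive equilibrium: 171 − 0.5Q = 97 + 0.1Q → Q* = 123.3333, P* = 109.3333.
At Q = 61: demand price = 171 − 0.5·61 = 140.5; supply price = 97 + 0.1·61 = 103.1.
ΔQ = 123.3333 − 61 = 62.3333; wedge = 140.5 − 103.1 = 37.4.
DWL = ½ × 62.3333 × 37.4 = €1165.63 thousand.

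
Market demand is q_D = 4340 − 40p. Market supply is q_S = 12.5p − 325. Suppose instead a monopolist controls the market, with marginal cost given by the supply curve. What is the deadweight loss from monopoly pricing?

In inverse form: demand p = 108.5 − 0.025q, supply p = 26 + 0.08q.
Competitive equilibrium: 108.5 − 0.025q = 26 + 0.08q → q* = 785.7143, p* = 88.8571.
Marginal revenue: MR = 108.5 − 0.05q. Set MR = MC: 108.5 − 0.05q = 26 + 0.08q → q_m = 634.6154.
Price p_m = 108.5 − 0.025·634.6154 = 92.6346; MC(q_m) = 26 + 0.08·634.6154 = 76.7692.
Competitive q* = 785.7143, so Δq = 151.0989; wedge = 92.6346 − 76.7692 = 15.8654.
Welfare loss = ½ × 151.0989 × 15.8654 = 1198.62.

1198.62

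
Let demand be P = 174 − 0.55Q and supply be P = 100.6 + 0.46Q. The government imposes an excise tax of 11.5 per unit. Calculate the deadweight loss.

Competitive equilibrium: 174 − 0.55Q = 100.6 + 0.46Q → Q* = 72.6733, P* = 134.0297.
With the tax, the buyer price exceeds the seller price by 11.5: (174 − 0.55Q) − (100.6 + 0.46Q) = 11.5 → Q' = 61.2871.
ΔQ = 72.6733 − 61.2871 = 11.3862; the wedge equals the tax, 11.5.
DWL = ½ × 11.3862 × 11.5 = 65.47.

65.47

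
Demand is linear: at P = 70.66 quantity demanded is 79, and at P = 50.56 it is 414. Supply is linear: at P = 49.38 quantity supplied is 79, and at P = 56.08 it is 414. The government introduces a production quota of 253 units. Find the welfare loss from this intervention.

338.56

Demand slope = (50.56 − 70.66)/(414 − 79) = −0.06, so P = 75.4 − 0.06Q.
Supply slope = (56.08 − 49.38)/(414 − 79) = 0.02, so P = 47.8 + 0.02Q.
Competitive equilibrium: 75.4 − 0.06Q = 47.8 + 0.02Q → Q* = 345, P* = 54.7.
At Q = 253: demand price = 75.4 − 0.06·253 = 60.22; supply price = 47.8 + 0.02·253 = 52.86.
ΔQ = 345 − 253 = 92; wedge = 60.22 − 52.86 = 7.36.
Deadweight loss = ½ × 92 × 7.36 = 338.56.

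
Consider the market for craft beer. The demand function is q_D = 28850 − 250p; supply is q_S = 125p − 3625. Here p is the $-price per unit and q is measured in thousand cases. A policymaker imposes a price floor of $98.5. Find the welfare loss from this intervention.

In inverse form: demand p = 115.4 − 0.004q, supply p = 29 + 0.008q.
Competitive equilibrium: 115.4 − 0.004q = 29 + 0.008q → q* = 7200, p* = 86.6.
At the floor p = 98.5, quantity demanded = (115.4 − 98.5)/0.004 = 4225.
Sellers' marginal cost at q' = 4225: 29 + 0.008·4225 = 62.8.
Δq = 7200 − 4225 = 2975; wedge = 98.5 − 62.8 = 35.7.
Deadweight loss = ½ × 2975 × 35.7 = $53103.75 thousand.

$53103.75 thousand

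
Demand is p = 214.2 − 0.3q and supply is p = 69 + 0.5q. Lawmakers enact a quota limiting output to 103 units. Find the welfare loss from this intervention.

Competitive equilibrium: 214.2 − 0.3q = 69 + 0.5q → q* = 181.5, p* = 159.75.
At q = 103: demand price = 214.2 − 0.3·103 = 183.3; supply price = 69 + 0.5·103 = 120.5.
Δq = 181.5 − 103 = 78.5; wedge = 183.3 − 120.5 = 62.8.
Deadweight loss = ½ × 78.5 × 62.8 = 2464.90.

2464.90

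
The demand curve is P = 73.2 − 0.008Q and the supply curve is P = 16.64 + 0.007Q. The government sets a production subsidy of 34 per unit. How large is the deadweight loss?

38533.33

Competitive equilibrium: 73.2 − 0.008Q = 16.64 + 0.007Q → Q* = 3770.6667, P* = 43.0347.
The subsidy lowers effective supply by 34: P = 0.007Q − 17.36.
New quantity: 73.2 − 0.008Q = 0.007Q − 17.36 → Q' = 6037.3333.
Overproduction ΔQ = 6037.3333 − 3770.6667 = 2266.6666; wedge = subsidy = 34.
DWL = ½ × 2266.6666 × 34 = 38533.33.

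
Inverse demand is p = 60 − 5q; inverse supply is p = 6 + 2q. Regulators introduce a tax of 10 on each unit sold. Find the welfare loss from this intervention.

Competitive equilibrium: 60 − 5q = 6 + 2q → q* = 7.7143, p* = 21.4286.
With the tax, the buyer price exceeds the seller price by 10: (60 − 5q) − (6 + 2q) = 10 → q' = 6.2857.
Δq = 7.7143 − 6.2857 = 1.4286; the wedge equals the tax, 10.
The triangle = ½ × 1.4286 × 10 = 7.14.

7.14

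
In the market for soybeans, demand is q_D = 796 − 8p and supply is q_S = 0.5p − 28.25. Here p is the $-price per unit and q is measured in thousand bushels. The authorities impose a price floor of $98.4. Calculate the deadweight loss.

$138.94 thousand

In inverse form: demand p = 99.5 − 0.125q, supply p = 56.5 + 2q.
Competitive equilibrium: 99.5 − 0.125q = 56.5 + 2q → q* = 20.2353, p* = 96.9706.
At the floor p = 98.4, quantity demanded = (99.5 − 98.4)/0.125 = 8.8.
Sellers' marginal cost at q' = 8.8: 56.5 + 2·8.8 = 74.1.
Δq = 20.2353 − 8.8 = 11.4353; wedge = 98.4 − 74.1 = 24.3.
DWL = ½ × 11.4353 × 24.3 = $138.94 thousand.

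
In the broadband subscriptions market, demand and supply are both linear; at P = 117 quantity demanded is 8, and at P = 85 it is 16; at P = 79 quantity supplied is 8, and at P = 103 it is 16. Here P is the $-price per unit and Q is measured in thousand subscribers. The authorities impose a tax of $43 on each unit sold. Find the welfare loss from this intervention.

Demand slope = (85 − 117)/(16 − 8) = −4, so P = 149 − 4Q.
Supply slope = (103 − 79)/(16 − 8) = 3, so P = 55 + 3Q.
Competitive equilibrium: 149 − 4Q = 55 + 3Q → Q* = 13.4286, P* = 95.2857.
With the tax, the buyer price exceeds the seller price by 43: (149 − 4Q) − (55 + 3Q) = 43 → Q' = 7.2857.
ΔQ = 13.4286 − 7.2857 = 6.1429; the wedge equals the tax, 43.
Welfare loss = ½ × 6.1429 × 43 = $132.07 thousand.

$132.07 thousand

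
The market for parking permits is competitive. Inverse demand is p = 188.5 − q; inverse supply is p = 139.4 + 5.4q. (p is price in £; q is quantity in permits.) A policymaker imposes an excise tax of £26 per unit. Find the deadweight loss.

Competitive equilibrium: 188.5 − q = 139.4 + 5.4q → q* = 7.6719, p* = 180.8281.
With the tax, the buyer price exceeds the seller price by 26: (188.5 − q) − (139.4 + 5.4q) = 26 → q' = 3.6094.
Δq = 7.6719 − 3.6094 = 4.0625; the wedge equals the tax, 26.
Deadweight loss = ½ × 4.0625 × 26 = £52.81.

£52.81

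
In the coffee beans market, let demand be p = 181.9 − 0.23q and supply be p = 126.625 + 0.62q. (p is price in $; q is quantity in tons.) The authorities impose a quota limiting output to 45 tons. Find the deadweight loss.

Competitive equilibrium: 181.9 − 0.23q = 126.625 + 0.62q → q* = 65.0294, p* = 166.9432.
At q = 45: demand price = 181.9 − 0.23·45 = 171.55; supply price = 126.625 + 0.62·45 = 154.525.
Δq = 65.0294 − 45 = 20.0294; wedge = 171.55 − 154.525 = 17.025.
Welfare loss = ½ × 20.0294 × 17.025 = $170.50.

$170.50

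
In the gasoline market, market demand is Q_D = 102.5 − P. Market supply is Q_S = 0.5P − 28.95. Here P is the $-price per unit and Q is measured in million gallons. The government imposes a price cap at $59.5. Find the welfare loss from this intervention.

$296.81 million

In inverse form: demand P = 102.5 − Q, supply P = 57.9 + 2Q.
Competitive equilibrium: 102.5 − Q = 57.9 + 2Q → Q* = 14.8667, P* = 87.6333.
At the ceiling P = 59.5, quantity supplied = (59.5 − 57.9)/2 = 0.8.
Willingness to pay at Q' = 0.8: 102.5 − 1·0.8 = 101.7.
ΔQ = 14.8667 − 0.8 = 14.0667; wedge = 101.7 − 59.5 = 42.2.
Welfare loss = ½ × 14.0667 × 42.2 = $296.81 million.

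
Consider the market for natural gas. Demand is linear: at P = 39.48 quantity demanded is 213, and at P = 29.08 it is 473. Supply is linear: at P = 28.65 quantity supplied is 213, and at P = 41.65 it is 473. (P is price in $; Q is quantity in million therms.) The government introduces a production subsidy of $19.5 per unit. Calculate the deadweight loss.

Demand slope = (29.08 − 39.48)/(473 − 213) = −0.04, so P = 48 − 0.04Q.
Supply slope = (41.65 − 28.65)/(473 − 213) = 0.05, so P = 18 + 0.05Q.
Competitive equilibrium: 48 − 0.04Q = 18 + 0.05Q → Q* = 333.3333, P* = 34.6667.
The subsidy lowers effective supply by 19.5: P = 0.05Q − 1.5.
New quantity: 48 − 0.04Q = 0.05Q − 1.5 → Q' = 550.
Overproduction ΔQ = 550 − 333.3333 = 216.6667; wedge = subsidy = 19.5.
The triangle = ½ × 216.6667 × 19.5 = $2112.50 million.

$2112.50 million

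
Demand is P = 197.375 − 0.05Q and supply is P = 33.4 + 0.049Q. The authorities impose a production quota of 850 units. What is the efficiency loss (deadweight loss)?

32181.97

Competitive equilibrium: 197.375 − 0.05Q = 33.4 + 0.049Q → Q* = 1656.3131, P* = 114.5593.
At Q = 850: demand price = 197.375 − 0.05·850 = 154.875; supply price = 33.4 + 0.049·850 = 75.05.
ΔQ = 1656.3131 − 850 = 806.3131; wedge = 154.875 − 75.05 = 79.825.
The triangle = ½ × 806.3131 × 79.825 = 32181.97.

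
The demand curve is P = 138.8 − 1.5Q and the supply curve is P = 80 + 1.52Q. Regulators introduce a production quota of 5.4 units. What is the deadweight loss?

Competitive equilibrium: 138.8 − 1.5Q = 80 + 1.52Q → Q* = 19.4702, P* = 109.5947.
At Q = 5.4: demand price = 138.8 − 1.5·5.4 = 130.7; supply price = 80 + 1.52·5.4 = 88.208.
ΔQ = 19.4702 − 5.4 = 14.0702; wedge = 130.7 − 88.208 = 42.492.
Deadweight loss = ½ × 14.0702 × 42.492 = 298.94.

298.94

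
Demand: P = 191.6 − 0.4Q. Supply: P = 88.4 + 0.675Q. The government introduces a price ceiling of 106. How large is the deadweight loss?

Competitive equilibrium: 191.6 − 0.4Q = 88.4 + 0.675Q → Q* = 96, P* = 153.2.
At the ceiling P = 106, quantity supplied = (106 − 88.4)/0.675 = 26.0741.
Willingness to pay at Q' = 26.0741: 191.6 − 0.4·26.0741 = 181.1704.
ΔQ = 96 − 26.0741 = 69.9259; wedge = 181.1704 − 106 = 75.1704.
Welfare loss = ½ × 69.9259 × 75.1704 = 2628.18.

2628.18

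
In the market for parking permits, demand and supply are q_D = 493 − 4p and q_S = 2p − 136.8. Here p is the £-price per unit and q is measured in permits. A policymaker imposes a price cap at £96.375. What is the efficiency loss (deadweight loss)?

£110.73

In inverse form: demand p = 123.25 − 0.25q, supply p = 68.4 + 0.5q.
Competitive equilibrium: 123.25 − 0.25q = 68.4 + 0.5q → q* = 73.13333, p* = 104.96667.
At the ceiling p = 96.375, quantity supplied = (96.375 − 68.4)/0.5 = 55.95.
Willingness to pay at q' = 55.95: 123.25 − 0.25·55.95 = 109.2625.
Δq = 73.13333 − 55.95 = 17.18333; wedge = 109.2625 − 96.375 = 12.8875.
DWL = ½ × 17.18333 × 12.8875 = £110.73.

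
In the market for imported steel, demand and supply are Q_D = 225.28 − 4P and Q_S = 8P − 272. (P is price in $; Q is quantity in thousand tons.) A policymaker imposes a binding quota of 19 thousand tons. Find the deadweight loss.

In inverse form: demand P = 56.32 − 0.25Q, supply P = 34 + 0.125Q.
Competitive equilibrium: 56.32 − 0.25Q = 34 + 0.125Q → Q* = 59.52, P* = 41.44.
At Q = 19: demand price = 56.32 − 0.25·19 = 51.57; supply price = 34 + 0.125·19 = 36.375.
ΔQ = 59.52 − 19 = 40.52; wedge = 51.57 − 36.375 = 15.195.
DWL = ½ × 40.52 × 15.195 = $307.85 thousand.

$307.85 thousand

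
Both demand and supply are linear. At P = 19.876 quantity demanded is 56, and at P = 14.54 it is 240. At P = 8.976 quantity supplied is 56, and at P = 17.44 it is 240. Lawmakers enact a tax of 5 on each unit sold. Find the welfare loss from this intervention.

Demand slope = (14.54 − 19.876)/(240 − 56) = −0.029, so P = 21.5 − 0.029Q.
Supply slope = (17.44 − 8.976)/(240 − 56) = 0.046, so P = 6.4 + 0.046Q.
Competitive equilibrium: 21.5 − 0.029Q = 6.4 + 0.046Q → Q* = 201.3333, P* = 15.6613.
With the tax, the buyer price exceeds the seller price by 5: (21.5 − 0.029Q) − (6.4 + 0.046Q) = 5 → Q' = 134.6667.
ΔQ = 201.3333 − 134.6667 = 66.6666; the wedge equals the tax, 5.
DWL = ½ × 66.6666 × 5 = 166.67.

166.67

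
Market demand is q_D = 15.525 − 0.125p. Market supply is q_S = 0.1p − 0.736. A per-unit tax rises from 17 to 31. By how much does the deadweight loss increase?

In inverse form: demand p = 124.2 − 8q, supply p = 7.36 + 10q.
Competitive equilibrium: 124.2 − 8q = 7.36 + 10q → q* = 6.4911, p* = 72.2711.
For a per-unit tax t: Δq = t/18, so DWL = ½·t·(t/18) = t²/36.
At t = 17: DWL = 8.028. At t = 31: DWL = 26.694.
Increase = 26.694 − 8.028 = 18.67.

18.67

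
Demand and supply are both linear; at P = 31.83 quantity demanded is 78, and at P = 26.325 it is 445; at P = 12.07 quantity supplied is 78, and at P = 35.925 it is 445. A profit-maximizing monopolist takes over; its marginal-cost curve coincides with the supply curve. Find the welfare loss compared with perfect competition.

Demand slope = (26.325 − 31.83)/(445 − 78) = −0.015, so P = 33 − 0.015Q.
Supply slope = (35.925 − 12.07)/(445 − 78) = 0.065, so P = 7 + 0.065Q.
Competitive equilibrium: 33 − 0.015Q = 7 + 0.065Q → Q* = 325, P* = 28.125.
Marginal revenue: MR = 33 − 0.03Q. Set MR = MC: 33 − 0.03Q = 7 + 0.065Q → Q_m = 273.6842.
Price P_m = 33 − 0.015·273.6842 = 28.8947; MC(Q_m) = 7 + 0.065·273.6842 = 24.7895.
Competitive Q* = 325, so ΔQ = 51.3158; wedge = 28.8947 − 24.7895 = 4.1052.
DWL = ½ × 51.3158 × 4.1052 = 105.33.

105.33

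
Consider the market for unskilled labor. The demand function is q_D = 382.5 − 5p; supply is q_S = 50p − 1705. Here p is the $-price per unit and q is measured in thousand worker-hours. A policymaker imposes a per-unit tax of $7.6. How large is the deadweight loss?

In inverse form: demand p = 76.5 − 0.2q, supply p = 34.1 + 0.02q.
Competitive equilibrium: 76.5 − 0.2q = 34.1 + 0.02q → q* = 192.7273, p* = 37.9545.
With the tax, the buyer price exceeds the seller price by 7.6: (76.5 − 0.2q) − (34.1 + 0.02q) = 7.6 → q' = 158.1818.
Δq = 192.7273 − 158.1818 = 34.5455; the wedge equals the tax, 7.6.
DWL = ½ × 34.5455 × 7.6 = $131.27 thousand.

$131.27 thousand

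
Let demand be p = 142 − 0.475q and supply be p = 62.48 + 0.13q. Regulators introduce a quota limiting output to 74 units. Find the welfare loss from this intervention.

Competitive equilibrium: 142 − 0.475q = 62.48 + 0.13q → q* = 131.438, p* = 79.5669.
At q = 74: demand price = 142 − 0.475·74 = 106.85; supply price = 62.48 + 0.13·74 = 72.1.
Δq = 131.438 − 74 = 57.438; wedge = 106.85 − 72.1 = 34.75.
DWL = ½ × 57.438 × 34.75 = 997.99.

997.99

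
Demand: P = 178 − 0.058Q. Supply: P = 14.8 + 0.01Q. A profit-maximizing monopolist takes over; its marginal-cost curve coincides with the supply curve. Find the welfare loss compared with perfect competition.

Competitive equilibrium: 178 − 0.058Q = 14.8 + 0.01Q → Q* = 2400, P* = 38.8.
Marginal revenue: MR = 178 − 0.116Q. Set MR = MC: 178 − 0.116Q = 14.8 + 0.01Q → Q_m = 1295.2381.
Price P_m = 178 − 0.058·1295.2381 = 102.8762; MC(Q_m) = 14.8 + 0.01·1295.2381 = 27.7524.
Competitive Q* = 2400, so ΔQ = 1104.7619; wedge = 102.8762 − 27.7524 = 75.1238.
Deadweight loss = ½ × 1104.7619 × 75.1238 = 41496.96.

41496.96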